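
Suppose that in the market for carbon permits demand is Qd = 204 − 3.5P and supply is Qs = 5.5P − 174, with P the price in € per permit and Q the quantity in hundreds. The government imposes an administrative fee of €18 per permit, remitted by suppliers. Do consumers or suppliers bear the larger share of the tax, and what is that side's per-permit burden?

Without the tax, 204 − 3.5P = 5.5P − 174 gives 9P = 378, so P* = €42 and Q* = 57.
With the tax collected from suppliers, supply shifts: Qs = 5.5(P − 18) − 174.
New equilibrium: consumers pay €53, suppliers receive €35, Q = 18.5. (Wedge: Pb − Ps = 18.)
Per-permit burden: consumers €11, suppliers €7.
Consumers take the larger share because demand is less price-elastic here (demand slope 3.5 vs supply slope 5.5).
The less price-elastic side of the market bears the larger share of a per-unit tax.

Consumers bear the larger share: €11 per permit.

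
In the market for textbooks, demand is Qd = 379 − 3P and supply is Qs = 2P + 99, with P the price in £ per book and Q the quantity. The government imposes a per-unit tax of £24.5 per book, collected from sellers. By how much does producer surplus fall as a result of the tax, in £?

Before the tax: set 379 − 3P = 2P + 99 → P* = £56, Q* = 211.
With the tax collected from sellers, supply shifts: Qs = 2(P − 24.5) + 99.
New equilibrium: consumers pay £65.8, sellers receive £41.3, Q = 181.6. (Wedge: Pb − Ps = 24.5.)
ΔPS is the trapezoid between Q = 181.6 and Q = 211 of height £14.7: ½ · (211 + 181.6) · 14.7 = £2885.61.

Producer surplus falls by £2885.61.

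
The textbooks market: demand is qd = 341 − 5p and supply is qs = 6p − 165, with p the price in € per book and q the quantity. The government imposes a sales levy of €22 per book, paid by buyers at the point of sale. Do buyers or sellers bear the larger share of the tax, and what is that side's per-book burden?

Without the tax, 341 − 5p = 6p − 165 gives 11p = 506, so p* = €46 and q* = 111.
With the tax collected from buyers, demand (in seller-price terms) shifts: qd = 341 − 5(p + 22).
Solving gives q = 51 with buyers paying €58 and sellers receiving €36 (the €22 wedge).
Per-book burden: buyers €12, sellers €10.
Buyers take the larger share because demand is less price-elastic here (demand slope 5 vs supply slope 6).
The less price-elastic side of the market bears the larger share of a per-unit tax.

Buyers bear the larger share: €12 per book.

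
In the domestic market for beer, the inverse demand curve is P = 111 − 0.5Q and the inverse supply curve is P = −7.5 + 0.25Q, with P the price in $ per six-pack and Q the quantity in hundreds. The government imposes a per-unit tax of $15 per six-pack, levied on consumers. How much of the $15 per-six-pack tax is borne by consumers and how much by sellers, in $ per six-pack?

Consumers bear $10 per six-pack; sellers bear $5 per six-pack.

Rewrite in direct form: Qd = 222 − 2P and Qs = 4P + 30.
Before the tax: set 222 − 2P = 4P + 30 → P* = $32, Q* = 158.
With the tax collected from consumers, demand (in seller-price terms) shifts: Qd = 222 − 2(P + 15).
Solving gives Q = 138 with consumers paying $42 and sellers receiving $27 (the $15 wedge).
Burden on consumers: $10; on sellers: $5. (They sum to $15.)
The less price-elastic side of the market bears the larger share of a per-unit tax.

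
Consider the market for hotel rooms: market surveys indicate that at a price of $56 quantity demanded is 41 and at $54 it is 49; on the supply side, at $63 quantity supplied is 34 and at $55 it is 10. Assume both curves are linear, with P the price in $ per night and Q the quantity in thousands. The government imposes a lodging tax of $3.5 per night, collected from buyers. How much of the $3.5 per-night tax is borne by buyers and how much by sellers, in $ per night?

Buyers bear $1.5 per night; sellers bear $2 per night.

Demand slope: (49 − 41)/(54 − 56) = -4, so Qd = 265 − 4P.
Supply slope: (10 − 34)/(55 − 63) = 3, so Qs = 3P − 155.
Before the tax: set 265 − 4P = 3P − 155 → P* = $60, Q* = 25.
With the tax collected from buyers, demand (in seller-price terms) shifts: Qd = 265 − 4(P + 3.5).
Solving gives Q = 19 with buyers paying $61.5 and sellers receiving $58 (the $3.5 wedge).
Burden on buyers: $1.5; on sellers: $2. (They sum to $3.5.)
The less price-elastic side of the market bears the larger share of a per-unit tax.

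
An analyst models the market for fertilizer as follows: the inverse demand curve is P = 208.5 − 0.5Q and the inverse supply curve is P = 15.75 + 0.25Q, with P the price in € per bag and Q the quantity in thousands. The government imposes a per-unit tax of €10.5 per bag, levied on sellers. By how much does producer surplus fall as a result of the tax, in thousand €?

Rewrite in direct form: Qd = 417 − 2P and Qs = 4P − 63.
Before the tax: set 417 − 2P = 4P − 63 → P* = €80, Q* = 257.
With the tax collected from sellers, supply shifts: Qs = 4(P − 10.5) − 63.
Solving gives Q = 243 with buyers paying €87 and sellers receiving €76.5 (the €10.5 wedge).
ΔPS is the trapezoid between Q = 243 and Q = 257 of height €3.5: ½ · (257 + 243) · 3.5 = €875.

Producer surplus falls by €875 thousand.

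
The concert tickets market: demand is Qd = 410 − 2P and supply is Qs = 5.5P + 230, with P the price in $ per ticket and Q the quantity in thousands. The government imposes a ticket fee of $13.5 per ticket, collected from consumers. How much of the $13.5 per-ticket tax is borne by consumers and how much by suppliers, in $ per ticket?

Before the tax: set 410 − 2P = 5.5P + 230 → P* = $24, Q* = 362.
With the tax collected from consumers, demand (in seller-price terms) shifts: Qd = 410 − 2(P + 13.5).
New equilibrium: consumers pay $33.9, suppliers receive $20.4, Q = 342.2. (Wedge: Pb − Ps = 13.5.)
Burden on consumers: $9.9; on suppliers: $3.6. (They sum to $13.5.)
The less price-elastic side of the market bears the larger share of a per-unit tax.

Consumers bear $9.9 per ticket; suppliers bear $3.6 per ticket.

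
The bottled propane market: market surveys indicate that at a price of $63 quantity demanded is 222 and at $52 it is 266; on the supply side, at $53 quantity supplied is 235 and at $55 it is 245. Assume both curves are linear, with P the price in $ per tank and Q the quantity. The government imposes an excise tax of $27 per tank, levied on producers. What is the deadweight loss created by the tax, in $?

Deadweight loss = $810.

Demand slope: (266 − 222)/(52 − 63) = -4, so Qd = 474 − 4P.
Supply slope: (245 − 235)/(55 − 53) = 5, so Qs = 5P − 30.
Without the tax, 474 − 4P = 5P − 30 gives 9P = 504, so P* = $56 and Q* = 250.
With the tax collected from producers, supply shifts: Qs = 5(P − 27) − 30.
Solving gives Q = 190 with consumers paying $71 and producers receiving $44 (the $27 wedge).
Quantity falls by |ΔQ| = |250 − 190| = 60.
DWL = ½ · t · |ΔQ| = ½ · 27 · 60 = $810.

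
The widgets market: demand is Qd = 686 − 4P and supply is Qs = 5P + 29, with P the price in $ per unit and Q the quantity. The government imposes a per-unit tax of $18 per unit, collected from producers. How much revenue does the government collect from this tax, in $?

Before the tax: set 686 − 4P = 5P + 29 → P* = $73, Q* = 394.
With the tax collected from producers, supply shifts: Qs = 5(P − 18) + 29.
Solving gives Q = 354 with buyers paying $83 and producers receiving $65 (the $18 wedge).
Revenue = t · Q = 18 · 354 = $6372.

Tax revenue = $6372.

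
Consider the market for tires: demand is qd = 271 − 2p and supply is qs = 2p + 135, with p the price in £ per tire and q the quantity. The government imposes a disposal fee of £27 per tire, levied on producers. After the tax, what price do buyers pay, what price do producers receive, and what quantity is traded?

Buyers pay £47.5; producers receive £20.5; quantity = 176.

Before the tax: set 271 − 2p = 2p + 135 → p* = £34, q* = 203.
With the tax collected from producers, supply shifts: qs = 2(p − 27) + 135.
New equilibrium: buyers pay £47.5, producers receive £20.5, q = 176. (Wedge: pb − ps = 27.)
The less price-elastic side of the market bears the larger share of a per-unit tax.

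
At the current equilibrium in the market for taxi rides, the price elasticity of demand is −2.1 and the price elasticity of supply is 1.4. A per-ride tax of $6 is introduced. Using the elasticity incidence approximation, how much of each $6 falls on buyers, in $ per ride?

Incidence ratio: buyers' share ≈ εs / (εs + |εd|) = 1.4 / (1.4 + 2.1) = 0.4.
So buyers bear ≈ 0.4 × $6 = $2.4; suppliers bear $3.6.

Buyers bear ≈ $2.4 per ride.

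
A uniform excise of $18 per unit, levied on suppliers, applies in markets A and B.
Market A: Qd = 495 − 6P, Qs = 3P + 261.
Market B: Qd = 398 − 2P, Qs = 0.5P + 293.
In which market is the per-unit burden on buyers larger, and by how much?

Market A, by $2.4.

Market A: pre-tax P* = $26, Q* = 339; post-tax Q = 303; per-unit burden on buyers = $6.
Market B: pre-tax P* = $42, Q* = 314; post-tax Q = 306.8; per-unit burden on buyers = $3.6.
Difference: $6 vs $3.6 → market A is larger by $2.4.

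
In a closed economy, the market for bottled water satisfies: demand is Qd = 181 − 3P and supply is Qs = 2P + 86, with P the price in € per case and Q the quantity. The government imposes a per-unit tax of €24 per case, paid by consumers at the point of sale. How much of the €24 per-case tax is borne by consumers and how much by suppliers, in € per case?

Consumers bear €9.6 per case; suppliers bear €14.4 per case.

Before the tax: set 181 − 3P = 2P + 86 → P* = €19, Q* = 124.
With the tax collected from consumers, demand (in seller-price terms) shifts: Qd = 181 − 3(P + 24).
New equilibrium: consumers pay €28.6, suppliers receive €4.6, Q = 95.2. (Wedge: Pb − Ps = 24.)
Burden on consumers: €9.6; on suppliers: €14.4. (They sum to €24.)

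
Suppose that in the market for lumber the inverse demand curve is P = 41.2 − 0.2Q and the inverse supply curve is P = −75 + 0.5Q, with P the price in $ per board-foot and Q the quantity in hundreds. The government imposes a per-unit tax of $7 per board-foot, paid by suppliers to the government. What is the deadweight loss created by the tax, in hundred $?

Rewrite in direct form: Qd = 206 − 5P and Qs = 2P + 150.
Before the tax: set 206 − 5P = 2P + 150 → P* = $8, Q* = 166.
With the tax collected from suppliers, supply shifts: Qs = 2(P − 7) + 150.
Solving gives Q = 156 with buyers paying $10 and suppliers receiving $3 (the $7 wedge).
Quantity falls by |ΔQ| = |166 − 156| = 10.
DWL = ½ · t · |ΔQ| = ½ · 7 · 10 = $35.

Deadweight loss = $35 hundred.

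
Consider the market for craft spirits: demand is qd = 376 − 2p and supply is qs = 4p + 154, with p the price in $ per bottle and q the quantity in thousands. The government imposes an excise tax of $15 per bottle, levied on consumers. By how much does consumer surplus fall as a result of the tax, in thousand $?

Before the tax: set 376 − 2p = 4p + 154 → p* = $37, q* = 302.
With the tax collected from consumers, demand (in seller-price terms) shifts: qd = 376 − 2(p + 15).
Solving gives q = 282 with consumers paying $47 and sellers receiving $32 (the $15 wedge).
ΔCS is the trapezoid between Q = 282 and Q = 302 of height $10: ½ · (302 + 282) · 10 = $2920.

Consumer surplus falls by $2920 thousand.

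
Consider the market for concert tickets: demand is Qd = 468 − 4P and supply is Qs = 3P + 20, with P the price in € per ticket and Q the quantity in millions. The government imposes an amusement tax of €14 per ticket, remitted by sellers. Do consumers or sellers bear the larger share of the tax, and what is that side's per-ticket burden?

Sellers bear the larger share: €8 per ticket.

Before the tax: set 468 − 4P = 3P + 20 → P* = €64, Q* = 212.
With the tax collected from sellers, supply shifts: Qs = 3(P − 14) + 20.
New equilibrium: consumers pay €70, sellers receive €56, Q = 188. (Wedge: Pb − Ps = 14.)
Per-ticket burden: consumers €6, sellers €8.
Sellers take the larger share because supply is less price-elastic here (demand slope 4 vs supply slope 3).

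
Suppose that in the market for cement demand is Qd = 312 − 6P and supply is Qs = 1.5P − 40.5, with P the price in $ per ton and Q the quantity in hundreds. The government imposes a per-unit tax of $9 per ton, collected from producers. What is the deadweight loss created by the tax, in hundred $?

Deadweight loss = $48.6 hundred.

Before the tax: set 312 − 6P = 1.5P − 40.5 → P* = $47, Q* = 30.
With the tax collected from producers, supply shifts: Qs = 1.5(P − 9) − 40.5.
Solving gives Q = 19.2 with buyers paying $48.8 and producers receiving $39.8 (the $9 wedge).
Quantity falls by |ΔQ| = |30 − 19.2| = 10.8.
DWL = ½ · t · |ΔQ| = ½ · 9 · 10.8 = $48.6.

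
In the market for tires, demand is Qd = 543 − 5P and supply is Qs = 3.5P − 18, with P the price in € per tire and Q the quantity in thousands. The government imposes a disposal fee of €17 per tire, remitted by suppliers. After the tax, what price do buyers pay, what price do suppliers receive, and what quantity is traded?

Buyers pay €73; suppliers receive €56; quantity = 178.

Before the tax: set 543 − 5P = 3.5P − 18 → P* = €66, Q* = 213.
With the tax collected from suppliers, supply shifts: Qs = 3.5(P − 17) − 18.
Solving gives Q = 178 with buyers paying €73 and suppliers receiving €56 (the €17 wedge).
The less price-elastic side of the market bears the larger share of a per-unit tax.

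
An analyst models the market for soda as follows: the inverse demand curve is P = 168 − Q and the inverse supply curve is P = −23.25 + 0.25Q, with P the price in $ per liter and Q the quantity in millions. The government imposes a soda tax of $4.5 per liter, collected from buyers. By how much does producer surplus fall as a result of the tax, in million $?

Producer surplus falls by $136.08 million.

Rewrite in direct form: Qd = 168 − P and Qs = 4P + 93.
Before the tax: set 168 − P = 4P + 93 → P* = $15, Q* = 153.
With the tax collected from buyers, demand (in seller-price terms) shifts: Qd = 168 − (P + 4.5).
New equilibrium: buyers pay $18.6, sellers receive $14.1, Q = 149.4. (Wedge: Pb − Ps = 4.5.)
ΔPS is the trapezoid between Q = 149.4 and Q = 153 of height $0.9: ½ · (153 + 149.4) · 0.9 = $136.08.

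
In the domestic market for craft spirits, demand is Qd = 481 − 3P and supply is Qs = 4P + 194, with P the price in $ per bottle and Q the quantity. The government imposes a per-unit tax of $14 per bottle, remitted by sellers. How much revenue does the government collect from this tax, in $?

Tax revenue = $4676.

Before the tax: set 481 − 3P = 4P + 194 → P* = $41, Q* = 358.
With the tax collected from sellers, supply shifts: Qs = 4(P − 14) + 194.
Solving gives Q = 334 with buyers paying $49 and sellers receiving $35 (the $14 wedge).
Revenue = t · Q = 14 · 334 = $4676.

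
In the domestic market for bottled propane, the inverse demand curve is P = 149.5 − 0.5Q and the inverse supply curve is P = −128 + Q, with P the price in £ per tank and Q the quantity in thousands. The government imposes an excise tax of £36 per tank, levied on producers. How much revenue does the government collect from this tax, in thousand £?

Tax revenue = £5796 thousand.

Inverting to Q(P) form: Qd = 299 − 2P; Qs = P + 128.
Without the tax, 299 − 2P = P + 128 gives 3P = 171, so P* = £57 and Q* = 185.
With the tax collected from producers, supply shifts: Qs = (P − 36) + 128.
New equilibrium: buyers pay £69, producers receive £33, Q = 161. (Wedge: Pb − Ps = 36.)
Revenue = t · Q = 36 · 161 = £5796.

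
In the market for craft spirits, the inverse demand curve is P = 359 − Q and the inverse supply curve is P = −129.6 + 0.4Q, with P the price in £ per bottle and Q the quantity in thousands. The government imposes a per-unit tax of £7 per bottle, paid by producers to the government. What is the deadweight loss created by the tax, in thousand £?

Rewrite in direct form: Qd = 359 − P and Qs = 2.5P + 324.
Before the tax: set 359 − P = 2.5P + 324 → P* = £10, Q* = 349.
With the tax collected from producers, supply shifts: Qs = 2.5(P − 7) + 324.
New equilibrium: consumers pay £15, producers receive £8, Q = 344. (Wedge: Pb − Ps = 7.)
Quantity falls by |ΔQ| = |349 − 344| = 5.
DWL = ½ · t · |ΔQ| = ½ · 7 · 5 = £17.5.

Deadweight loss = £17.5 thousand.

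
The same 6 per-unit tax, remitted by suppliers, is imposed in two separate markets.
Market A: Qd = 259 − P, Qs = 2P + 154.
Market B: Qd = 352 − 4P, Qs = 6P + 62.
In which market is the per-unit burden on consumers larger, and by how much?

Market A: pre-tax P* = 35, Q* = 224; post-tax Q = 220; per-unit burden on consumers = 4.
Market B: pre-tax P* = 29, Q* = 236; post-tax Q = 221.6; per-unit burden on consumers = 3.6.
Difference: 4 vs 3.6 → market A is larger by 0.4.

Market A, by 0.4.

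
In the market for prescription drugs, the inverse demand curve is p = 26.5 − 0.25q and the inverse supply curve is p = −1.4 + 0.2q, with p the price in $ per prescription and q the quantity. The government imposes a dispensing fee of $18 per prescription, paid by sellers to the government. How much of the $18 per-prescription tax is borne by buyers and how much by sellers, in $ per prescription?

Rewrite in direct form: qd = 106 − 4p and qs = 5p + 7.
Before the tax: set 106 − 4p = 5p + 7 → p* = $11, q* = 62.
With the tax collected from sellers, supply shifts: qs = 5(p − 18) + 7.
New equilibrium: buyers pay $21, sellers receive $3, q = 22. (Wedge: pb − ps = 18.)
Burden on buyers: $10; on sellers: $8. (They sum to $18.)

Buyers bear $10 per prescription; sellers bear $8 per prescription.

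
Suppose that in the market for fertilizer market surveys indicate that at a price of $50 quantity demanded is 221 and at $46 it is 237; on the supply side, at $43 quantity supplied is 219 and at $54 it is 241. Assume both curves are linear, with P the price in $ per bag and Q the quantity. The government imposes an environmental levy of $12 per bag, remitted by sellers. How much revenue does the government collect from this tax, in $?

Tax revenue = $2556.

Demand slope: (237 − 221)/(46 − 50) = -4, so Qd = 421 − 4P.
Supply slope: (241 − 219)/(54 − 43) = 2, so Qs = 2P + 133.
Without the tax, 421 − 4P = 2P + 133 gives 6P = 288, so P* = $48 and Q* = 229.
With the tax collected from sellers, supply shifts: Qs = 2(P − 12) + 133.
New equilibrium: buyers pay $52, sellers receive $40, Q = 213. (Wedge: Pb − Ps = 12.)
Revenue = t · Q = 12 · 213 = $2556.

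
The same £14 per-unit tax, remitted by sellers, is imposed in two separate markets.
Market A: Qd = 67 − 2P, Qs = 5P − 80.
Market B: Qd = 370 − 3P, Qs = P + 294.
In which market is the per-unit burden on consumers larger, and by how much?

Market A, by £6.5.

Market A: pre-tax P* = £21, Q* = 25; post-tax Q = 5; per-unit burden on consumers = £10.
Market B: pre-tax P* = £19, Q* = 313; post-tax Q = 302.5; per-unit burden on consumers = £3.5.
Difference: £10 vs £3.5 → market A is larger by £6.5.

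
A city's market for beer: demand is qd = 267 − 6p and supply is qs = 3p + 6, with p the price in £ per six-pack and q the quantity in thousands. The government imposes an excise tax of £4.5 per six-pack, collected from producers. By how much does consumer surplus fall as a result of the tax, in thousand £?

Before the tax: set 267 − 6p = 3p + 6 → p* = £29, q* = 93.
With the tax collected from producers, supply shifts: qs = 3(p − 4.5) + 6.
New equilibrium: buyers pay £30.5, producers receive £26, q = 84. (Wedge: pb − ps = 4.5.)
ΔCS is the trapezoid between Q = 84 and Q = 93 of height £1.5: ½ · (93 + 84) · 1.5 = £132.75.

Consumer surplus falls by £132.75 thousand.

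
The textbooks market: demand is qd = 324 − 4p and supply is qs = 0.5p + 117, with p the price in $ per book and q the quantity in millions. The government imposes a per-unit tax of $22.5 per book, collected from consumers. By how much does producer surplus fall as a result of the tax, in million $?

Producer surplus falls by $2700 million.

Without the tax, 324 − 4p = 0.5p + 117 gives 4.5p = 207, so p* = $46 and q* = 140.
With the tax collected from consumers, demand (in seller-price terms) shifts: qd = 324 − 4(p + 22.5).
New equilibrium: consumers pay $48.5, suppliers receive $26, q = 130. (Wedge: pb − ps = 22.5.)
ΔPS is the trapezoid between Q = 130 and Q = 140 of height $20: ½ · (140 + 130) · 20 = $2700.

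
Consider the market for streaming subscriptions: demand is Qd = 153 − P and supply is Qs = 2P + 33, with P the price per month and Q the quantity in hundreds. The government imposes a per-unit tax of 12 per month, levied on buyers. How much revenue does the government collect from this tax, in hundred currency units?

Without the tax, 153 − P = 2P + 33 gives 3P = 120, so P* = 40 and Q* = 113.
With the tax collected from buyers, demand (in seller-price terms) shifts: Qd = 153 − (P + 12).
Solving gives Q = 105 with buyers paying 48 and suppliers receiving 36 (the 12 wedge).
Revenue = t · Q = 12 · 105 = 1260.

Tax revenue = 1260 hundred.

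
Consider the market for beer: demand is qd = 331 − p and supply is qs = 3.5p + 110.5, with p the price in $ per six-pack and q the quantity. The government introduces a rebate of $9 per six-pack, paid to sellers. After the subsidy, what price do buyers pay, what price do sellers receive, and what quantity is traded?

Buyers pay $42; sellers receive $51; quantity = 289.

Without the subsidy, 331 − p = 3.5p + 110.5 gives 4.5p = 220.5, so p* = $49 and q* = 282.
With a per-unit subsidy paid to sellers, each receives p + 9 per unit sold, so supply becomes qs = 3.5(p + 9) + 110.5.
New equilibrium: buyers pay $42, sellers receive $51, q = 289. (Wedge: pb − ps = −9.)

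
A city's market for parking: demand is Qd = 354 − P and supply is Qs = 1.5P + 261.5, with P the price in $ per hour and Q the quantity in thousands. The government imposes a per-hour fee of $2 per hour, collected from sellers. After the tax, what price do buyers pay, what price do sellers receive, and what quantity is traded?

Buyers pay $38.2; sellers receive $36.2; quantity = 315.8.

Without the tax, 354 − P = 1.5P + 261.5 gives 2.5P = 92.5, so P* = $37 and Q* = 317.
With the tax collected from sellers, supply shifts: Qs = 1.5(P − 2) + 261.5.
Solving gives Q = 315.8 with buyers paying $38.2 and sellers receiving $36.2 (the $2 wedge).
The less price-elastic side of the market bears the larger share of a per-unit tax.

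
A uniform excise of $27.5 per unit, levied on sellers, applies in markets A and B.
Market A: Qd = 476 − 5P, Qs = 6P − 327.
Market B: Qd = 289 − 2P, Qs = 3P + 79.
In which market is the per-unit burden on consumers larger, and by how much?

Market B, by $1.5.

Market A: pre-tax P* = $73, Q* = 111; post-tax Q = 36; per-unit burden on consumers = $15.
Market B: pre-tax P* = $42, Q* = 205; post-tax Q = 172; per-unit burden on consumers = $16.5.
Difference: $15 vs $16.5 → market B is larger by $1.5.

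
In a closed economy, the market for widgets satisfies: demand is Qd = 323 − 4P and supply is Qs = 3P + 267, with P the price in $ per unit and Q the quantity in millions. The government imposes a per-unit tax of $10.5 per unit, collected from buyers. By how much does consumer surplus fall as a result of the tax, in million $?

Without the tax, 323 − 4P = 3P + 267 gives 7P = 56, so P* = $8 and Q* = 291.
With the tax collected from buyers, demand (in seller-price terms) shifts: Qd = 323 − 4(P + 10.5).
Solving gives Q = 273 with buyers paying $12.5 and suppliers receiving $2 (the $10.5 wedge).
ΔCS is the trapezoid between Q = 273 and Q = 291 of height $4.5: ½ · (291 + 273) · 4.5 = $1269.

Consumer surplus falls by $1269 million.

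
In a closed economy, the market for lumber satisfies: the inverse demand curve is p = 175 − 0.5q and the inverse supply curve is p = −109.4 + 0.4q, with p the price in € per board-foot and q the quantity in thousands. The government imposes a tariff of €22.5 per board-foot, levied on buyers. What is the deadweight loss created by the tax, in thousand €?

Rewrite in direct form: qd = 350 − 2p and qs = 2.5p + 273.5.
Without the tax, 350 − 2p = 2.5p + 273.5 gives 4.5p = 76.5, so p* = €17 and q* = 316.
With the tax collected from buyers, demand (in seller-price terms) shifts: qd = 350 − 2(p + 22.5).
New equilibrium: buyers pay €29.5, sellers receive €7, q = 291. (Wedge: pb − ps = 22.5.)
Quantity falls by |ΔQ| = |316 − 291| = 25.
DWL = ½ · t · |ΔQ| = ½ · 22.5 · 25 = €281.25.

Deadweight loss = €281.25 thousand.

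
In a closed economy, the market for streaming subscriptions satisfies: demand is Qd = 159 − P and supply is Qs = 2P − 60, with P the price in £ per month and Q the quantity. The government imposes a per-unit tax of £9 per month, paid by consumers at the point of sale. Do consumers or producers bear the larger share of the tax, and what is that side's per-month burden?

Before the tax: set 159 − P = 2P − 60 → P* = £73, Q* = 86.
With the tax collected from consumers, demand (in seller-price terms) shifts: Qd = 159 − (P + 9).
Solving gives Q = 80 with consumers paying £79 and producers receiving £70 (the £9 wedge).
Per-month burden: consumers £6, producers £3.
Consumers take the larger share because demand is less price-elastic here (demand slope 1 vs supply slope 2).
The less price-elastic side of the market bears the larger share of a per-unit tax.

Consumers bear the larger share: £6 per month.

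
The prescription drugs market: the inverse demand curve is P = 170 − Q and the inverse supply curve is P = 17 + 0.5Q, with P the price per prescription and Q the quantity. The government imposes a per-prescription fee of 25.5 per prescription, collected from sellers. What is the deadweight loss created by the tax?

Deadweight loss = 216.75.

Rewrite in direct form: Qd = 170 − P and Qs = 2P − 34.
Without the tax, 170 − P = 2P − 34 gives 3P = 204, so P* = 68 and Q* = 102.
With the tax collected from sellers, supply shifts: Qs = 2(P − 25.5) − 34.
New equilibrium: buyers pay 85, sellers receive 59.5, Q = 85. (Wedge: Pb − Ps = 25.5.)
Quantity falls by |ΔQ| = |102 − 85| = 17.
DWL = ½ · t · |ΔQ| = ½ · 25.5 · 17 = 216.75.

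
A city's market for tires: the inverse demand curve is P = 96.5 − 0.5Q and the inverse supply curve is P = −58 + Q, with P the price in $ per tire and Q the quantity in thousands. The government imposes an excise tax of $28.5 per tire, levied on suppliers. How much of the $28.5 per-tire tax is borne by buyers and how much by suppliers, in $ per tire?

Inverting to Q(P) form: Qd = 193 − 2P; Qs = P + 58.
Before the tax: set 193 − 2P = P + 58 → P* = $45, Q* = 103.
With the tax collected from suppliers, supply shifts: Qs = (P − 28.5) + 58.
New equilibrium: buyers pay $54.5, suppliers receive $26, Q = 84. (Wedge: Pb − Ps = 28.5.)
Burden on buyers: $9.5; on suppliers: $19. (They sum to $28.5.)

Buyers bear $9.5 per tire; suppliers bear $19 per tire.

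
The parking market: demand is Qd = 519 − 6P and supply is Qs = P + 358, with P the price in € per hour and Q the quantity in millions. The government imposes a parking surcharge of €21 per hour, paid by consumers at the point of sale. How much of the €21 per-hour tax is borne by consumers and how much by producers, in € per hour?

Before the tax: set 519 − 6P = P + 358 → P* = €23, Q* = 381.
With the tax collected from consumers, demand (in seller-price terms) shifts: Qd = 519 − 6(P + 21).
New equilibrium: consumers pay €26, producers receive €5, Q = 363. (Wedge: Pb − Ps = 21.)
Burden on consumers: €3; on producers: €18. (They sum to €21.)
The less price-elastic side of the market bears the larger share of a per-unit tax.

Consumers bear €3 per hour; producers bear €18 per hour.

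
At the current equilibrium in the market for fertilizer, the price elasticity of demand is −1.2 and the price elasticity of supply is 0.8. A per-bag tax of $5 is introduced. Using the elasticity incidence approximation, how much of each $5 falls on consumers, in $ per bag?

Incidence ratio: consumers' share ≈ εs / (εs + |εd|) = 0.8 / (0.8 + 1.2) = 0.4.
So consumers bear ≈ 0.4 × $5 = $2; sellers bear $3.

Consumers bear ≈ $2 per bag.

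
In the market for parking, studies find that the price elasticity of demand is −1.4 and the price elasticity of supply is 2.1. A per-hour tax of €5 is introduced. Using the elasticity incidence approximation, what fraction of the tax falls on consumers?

Consumers' share ≈ 0.6.

Incidence ratio: consumers' share ≈ εs / (εs + |εd|) = 2.1 / (2.1 + 1.4) = 0.6.
Supply is the more elastic side, so consumers bear the larger share.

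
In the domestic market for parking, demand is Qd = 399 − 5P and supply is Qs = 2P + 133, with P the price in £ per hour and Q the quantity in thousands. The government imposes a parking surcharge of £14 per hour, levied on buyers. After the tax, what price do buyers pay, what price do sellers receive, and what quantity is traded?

Without the tax, 399 − 5P = 2P + 133 gives 7P = 266, so P* = £38 and Q* = 209.
With the tax collected from buyers, demand (in seller-price terms) shifts: Qd = 399 − 5(P + 14).
Solving gives Q = 189 with buyers paying £42 and sellers receiving £28 (the £14 wedge).
The less price-elastic side of the market bears the larger share of a per-unit tax.

Buyers pay £42; sellers receive £28; quantity = 189.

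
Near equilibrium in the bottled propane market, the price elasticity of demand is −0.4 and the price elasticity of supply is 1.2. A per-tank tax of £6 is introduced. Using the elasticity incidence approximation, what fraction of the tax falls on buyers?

Incidence ratio: buyers' share ≈ εs / (εs + |εd|) = 1.2 / (1.2 + 0.4) = 0.75.
Supply is the more elastic side, so buyers bear the larger share.

Buyers' share ≈ 0.75.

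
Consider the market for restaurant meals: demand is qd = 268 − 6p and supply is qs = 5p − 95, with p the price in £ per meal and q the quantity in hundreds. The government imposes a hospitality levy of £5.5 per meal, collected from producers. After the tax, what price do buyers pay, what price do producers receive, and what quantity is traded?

Without the tax, 268 − 6p = 5p − 95 gives 11p = 363, so p* = £33 and q* = 70.
With the tax collected from producers, supply shifts: qs = 5(p − 5.5) − 95.
New equilibrium: buyers pay £35.5, producers receive £30, q = 55. (Wedge: pb − ps = 5.5.)
The less price-elastic side of the market bears the larger share of a per-unit tax.

Buyers pay £35.5; producers receive £30; quantity = 55.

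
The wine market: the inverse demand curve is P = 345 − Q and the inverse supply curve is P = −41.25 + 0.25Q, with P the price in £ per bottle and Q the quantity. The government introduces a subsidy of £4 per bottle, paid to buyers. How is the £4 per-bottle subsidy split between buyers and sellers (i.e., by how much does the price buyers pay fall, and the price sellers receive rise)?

Inverting to Q(P) form: Qd = 345 − P; Qs = 4P + 165.
Before the subsidy: set 345 − P = 4P + 165 → P* = £36, Q* = 309.
With a per-unit subsidy paid to buyers, each effectively pays P − 4, so demand becomes Qd = 345 − (P − 4).
Solving gives Q = 312.2 with buyers paying £32.8 and sellers receiving £36.8 (the £4 wedge).
Gain to buyers: £3.2; to sellers: £0.8. (They sum to £4.)

Buyers gain £3.2 per bottle; sellers gain £0.8 per bottle.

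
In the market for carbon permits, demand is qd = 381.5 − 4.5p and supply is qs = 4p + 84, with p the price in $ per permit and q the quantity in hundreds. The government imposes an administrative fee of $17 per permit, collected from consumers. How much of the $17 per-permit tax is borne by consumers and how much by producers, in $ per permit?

Consumers bear $8 per permit; producers bear $9 per permit.

Without the tax, 381.5 − 4.5p = 4p + 84 gives 8.5p = 297.5, so p* = $35 and q* = 224.
With the tax collected from consumers, demand (in seller-price terms) shifts: qd = 381.5 − 4.5(p + 17).
New equilibrium: consumers pay $43, producers receive $26, q = 188. (Wedge: pb − ps = 17.)
Burden on consumers: $8; on producers: $9. (They sum to $17.)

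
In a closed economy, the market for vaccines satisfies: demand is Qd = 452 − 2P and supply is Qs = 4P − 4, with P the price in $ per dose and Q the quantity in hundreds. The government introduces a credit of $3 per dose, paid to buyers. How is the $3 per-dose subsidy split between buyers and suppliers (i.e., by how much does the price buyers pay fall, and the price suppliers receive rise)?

Buyers gain $2 per dose; suppliers gain $1 per dose.

Without the subsidy, 452 − 2P = 4P − 4 gives 6P = 456, so P* = $76 and Q* = 300.
With a per-unit subsidy paid to buyers, each effectively pays P − 3, so demand becomes Qd = 452 − 2(P − 3).
Solving gives Q = 304 with buyers paying $74 and suppliers receiving $77 (the $3 wedge).
Gain to buyers: $2; to suppliers: $1. (They sum to $3.)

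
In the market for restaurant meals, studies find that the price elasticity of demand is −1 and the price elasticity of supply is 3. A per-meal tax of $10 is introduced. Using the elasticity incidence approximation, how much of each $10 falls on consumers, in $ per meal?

Incidence ratio: consumers' share ≈ εs / (εs + |εd|) = 3 / (3 + 1) = 0.75.
So consumers bear ≈ 0.75 × $10 = $7.5; producers bear $2.5.

Consumers bear ≈ $7.5 per meal.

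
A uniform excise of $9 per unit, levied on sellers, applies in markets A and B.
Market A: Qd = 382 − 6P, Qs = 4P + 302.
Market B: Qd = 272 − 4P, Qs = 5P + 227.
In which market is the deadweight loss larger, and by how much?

Market A, by $7.2.

Market A: pre-tax P* = $8, Q* = 334; post-tax Q = 312.4; deadweight loss = $97.2.
Market B: pre-tax P* = $5, Q* = 252; post-tax Q = 232; deadweight loss = $90.
Difference: $97.2 vs $90 → market A is larger by $7.2.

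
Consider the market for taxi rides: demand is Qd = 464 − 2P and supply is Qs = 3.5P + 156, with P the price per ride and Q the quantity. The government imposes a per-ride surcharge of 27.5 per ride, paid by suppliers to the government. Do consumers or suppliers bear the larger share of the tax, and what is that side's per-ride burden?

Consumers bear the larger share: 17.5 per ride.

Without the tax, 464 − 2P = 3.5P + 156 gives 5.5P = 308, so P* = 56 and Q* = 352.
With the tax collected from suppliers, supply shifts: Qs = 3.5(P − 27.5) + 156.
New equilibrium: consumers pay 73.5, suppliers receive 46, Q = 317. (Wedge: Pb − Ps = 27.5.)
Per-ride burden: consumers 17.5, suppliers 10.
Consumers take the larger share because demand is less price-elastic here (demand slope 2 vs supply slope 3.5).
The less price-elastic side of the market bears the larger share of a per-unit tax.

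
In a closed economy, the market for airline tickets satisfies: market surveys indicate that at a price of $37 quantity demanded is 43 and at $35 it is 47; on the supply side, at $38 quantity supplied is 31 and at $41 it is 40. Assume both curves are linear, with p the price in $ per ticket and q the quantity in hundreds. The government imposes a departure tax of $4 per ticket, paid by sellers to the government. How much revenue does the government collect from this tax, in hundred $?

Demand slope: (47 − 43)/(35 − 37) = -2, so qd = 117 − 2p.
Supply slope: (40 − 31)/(41 − 38) = 3, so qs = 3p − 83.
Without the tax, 117 − 2p = 3p − 83 gives 5p = 200, so p* = $40 and q* = 37.
With the tax collected from sellers, supply shifts: qs = 3(p − 4) − 83.
New equilibrium: consumers pay $42.4, sellers receive $38.4, q = 32.2. (Wedge: pb − ps = 4.)
Revenue = t · Q = 4 · 32.2 = $128.8.

Tax revenue = $128.8 hundred.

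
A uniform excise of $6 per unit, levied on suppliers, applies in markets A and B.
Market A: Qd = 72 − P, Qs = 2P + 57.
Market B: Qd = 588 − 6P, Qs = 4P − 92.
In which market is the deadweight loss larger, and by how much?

Market A: pre-tax P* = $5, Q* = 67; post-tax Q = 63; deadweight loss = $12.
Market B: pre-tax P* = $68, Q* = 180; post-tax Q = 165.6; deadweight loss = $43.2.
Difference: $12 vs $43.2 → market B is larger by $31.2.

Market B, by $31.2.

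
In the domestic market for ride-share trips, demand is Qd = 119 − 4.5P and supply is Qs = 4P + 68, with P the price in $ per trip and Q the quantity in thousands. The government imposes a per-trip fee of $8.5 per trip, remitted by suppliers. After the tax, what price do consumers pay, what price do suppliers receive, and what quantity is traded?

Consumers pay $10; suppliers receive $1.5; quantity = 74.

Without the tax, 119 − 4.5P = 4P + 68 gives 8.5P = 51, so P* = $6 and Q* = 92.
With the tax collected from suppliers, supply shifts: Qs = 4(P − 8.5) + 68.
Solving gives Q = 74 with consumers paying $10 and suppliers receiving $1.5 (the $8.5 wedge).
The less price-elastic side of the market bears the larger share of a per-unit tax.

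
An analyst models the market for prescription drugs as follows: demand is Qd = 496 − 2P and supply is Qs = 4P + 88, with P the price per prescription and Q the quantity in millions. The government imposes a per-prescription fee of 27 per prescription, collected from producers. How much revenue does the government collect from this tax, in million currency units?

Without the tax, 496 − 2P = 4P + 88 gives 6P = 408, so P* = 68 and Q* = 360.
With the tax collected from producers, supply shifts: Qs = 4(P − 27) + 88.
New equilibrium: buyers pay 86, producers receive 59, Q = 324. (Wedge: Pb − Ps = 27.)
Revenue = t · Q = 27 · 324 = 8748.

Tax revenue = 8748 million.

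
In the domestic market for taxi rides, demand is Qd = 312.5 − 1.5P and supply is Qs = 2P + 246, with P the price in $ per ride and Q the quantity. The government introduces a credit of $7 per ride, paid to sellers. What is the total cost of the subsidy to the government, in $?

Government outlay = $2030.

Before the subsidy: set 312.5 − 1.5P = 2P + 246 → P* = $19, Q* = 284.
With a per-unit subsidy paid to sellers, each receives P + 7 per unit sold, so supply becomes Qs = 2(P + 7) + 246.
Solving gives Q = 290 with buyers paying $15 and sellers receiving $22 (the $7 wedge).
Outlay = t · Q = 7 · 290 = $2030.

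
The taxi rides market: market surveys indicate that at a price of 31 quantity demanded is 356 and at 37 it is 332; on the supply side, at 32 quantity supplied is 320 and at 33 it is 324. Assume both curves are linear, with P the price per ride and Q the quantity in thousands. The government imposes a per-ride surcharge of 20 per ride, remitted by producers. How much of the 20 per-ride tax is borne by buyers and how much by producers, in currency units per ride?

Buyers bear 10 per ride; producers bear 10 per ride.

Demand slope: (332 − 356)/(37 − 31) = -4, so Qd = 480 − 4P.
Supply slope: (324 − 320)/(33 − 32) = 4, so Qs = 4P + 192.
Before the tax: set 480 − 4P = 4P + 192 → P* = 36, Q* = 336.
With the tax collected from producers, supply shifts: Qs = 4(P − 20) + 192.
Solving gives Q = 296 with buyers paying 46 and producers receiving 26 (the 20 wedge).
Burden on buyers: 10; on producers: 10. (They sum to 20.)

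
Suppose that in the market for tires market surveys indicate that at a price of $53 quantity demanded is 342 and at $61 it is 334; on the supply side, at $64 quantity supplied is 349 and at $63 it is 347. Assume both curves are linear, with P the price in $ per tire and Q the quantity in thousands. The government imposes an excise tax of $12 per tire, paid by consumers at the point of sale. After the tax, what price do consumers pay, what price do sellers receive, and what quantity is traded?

Demand slope: (334 − 342)/(61 − 53) = -1, so Qd = 395 − P.
Supply slope: (347 − 349)/(63 − 64) = 2, so Qs = 2P + 221.
Without the tax, 395 − P = 2P + 221 gives 3P = 174, so P* = $58 and Q* = 337.
With the tax collected from consumers, demand (in seller-price terms) shifts: Qd = 395 − (P + 12).
Solving gives Q = 329 with consumers paying $66 and sellers receiving $54 (the $12 wedge).

Consumers pay $66; sellers receive $54; quantity = 329.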